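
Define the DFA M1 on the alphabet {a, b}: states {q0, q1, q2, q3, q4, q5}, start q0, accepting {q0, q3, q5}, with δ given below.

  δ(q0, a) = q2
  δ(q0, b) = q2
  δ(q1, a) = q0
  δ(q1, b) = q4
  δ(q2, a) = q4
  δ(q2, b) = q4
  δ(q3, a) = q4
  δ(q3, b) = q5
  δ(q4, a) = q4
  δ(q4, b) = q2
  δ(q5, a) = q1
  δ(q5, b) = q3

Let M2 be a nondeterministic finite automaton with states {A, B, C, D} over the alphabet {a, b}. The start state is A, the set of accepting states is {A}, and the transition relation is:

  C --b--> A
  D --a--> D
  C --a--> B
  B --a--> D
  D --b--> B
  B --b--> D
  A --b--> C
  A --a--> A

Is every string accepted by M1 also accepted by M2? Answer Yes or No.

Yes

Exploring the product automaton M1 × M2 from the start pair (q0, A), following both machines on each input symbol, reaches 9 state pairs: (q0, A), (q2, A), (q2, C), (q4, A), (q4, C), (q4, B), (q4, D), (q2, D), (q2, B).
M1 accepts in {q0, q3, q5} and M2 accepts in {A}. The reachable pairs whose M1-component is accepting are (q0, A); in each of them the M2-component is accepting too, so the product for L(M1) \ L(M2) (M1-component accepting, M2-component rejecting) has no reachable accepting pair and the difference is empty.
Hence every string in L(M1) is also in L(M2).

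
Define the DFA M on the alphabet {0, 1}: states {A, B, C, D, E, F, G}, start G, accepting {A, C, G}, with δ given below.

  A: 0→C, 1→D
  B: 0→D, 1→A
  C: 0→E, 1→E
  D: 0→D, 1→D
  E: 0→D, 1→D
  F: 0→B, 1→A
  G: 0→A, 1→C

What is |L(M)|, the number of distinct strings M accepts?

The useful subgraph on states {A, C, G} is acyclic, so L(M) is finite; the longest accepting path visits 3 useful states, giving maximum string length 2.
Counting accepting paths from G by length: 1 of length 0, 2 of length 1, 1 of length 2. Total 4.

4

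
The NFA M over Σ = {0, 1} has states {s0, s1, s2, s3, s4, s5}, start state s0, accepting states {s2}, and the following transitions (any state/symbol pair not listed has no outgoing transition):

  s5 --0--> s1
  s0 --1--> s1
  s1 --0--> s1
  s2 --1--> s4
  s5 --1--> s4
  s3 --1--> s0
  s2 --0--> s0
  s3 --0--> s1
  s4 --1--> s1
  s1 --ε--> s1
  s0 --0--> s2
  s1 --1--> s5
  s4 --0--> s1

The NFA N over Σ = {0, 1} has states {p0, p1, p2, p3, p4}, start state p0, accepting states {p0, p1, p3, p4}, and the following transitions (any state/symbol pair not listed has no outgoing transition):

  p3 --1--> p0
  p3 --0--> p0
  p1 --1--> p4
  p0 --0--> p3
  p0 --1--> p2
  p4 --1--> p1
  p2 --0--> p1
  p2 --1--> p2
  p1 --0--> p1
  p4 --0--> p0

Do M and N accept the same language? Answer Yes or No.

The empty string ε is accepted by N but rejected by M.
So L(M) ≠ L(N).

No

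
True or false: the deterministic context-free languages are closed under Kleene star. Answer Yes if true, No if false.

L = {c aⁿbⁿ : n≥0} ∪ {cc aⁿb²ⁿ : n≥0} is a DCFL (the number of leading c's fixes which ratio the DPDA checks), but L* is not. Every word of L starts with c, so in a factorisation of the string cc aⁱbʲ (i≥1) into words of L each factor begins at one of the two c's: either the whole string is a single word of L (forcing j = 2i), or it splits as c · (c aⁱbʲ) with c ∈ L (take n = 0) and c aⁱbʲ ∈ L (forcing j = i). Thus L* ∩ cca⁺b* = {cc aⁿbⁿ : n≥1} ∪ {cc aⁿb²ⁿ : n≥1}. A DPDA for L* would give one for this intersection with a regular set, and, started from its configuration after reading cc, one for {aⁿbⁿ : n≥1} ∪ {aⁿb²ⁿ : n≥1}, which no deterministic PDA accepts (a DPDA for it would have a single run on aⁿb²ⁿ, accepting after the prefix aⁿbⁿ and accepting again after n more b's; an ordinary PDA that simulates it on a's and b's and, at any moment when it is accepting, may switch to reading only a fresh letter d while feeding each d to the simulation as a b, would accept aⁱbʲdᵏ (k≥1) exactly when both aⁱbʲ and aⁱbʲ⁺ᵏ are in the language, i.e. its language intersected with the regular set a*b*d⁺ would be exactly {aⁿbⁿdⁿ : n≥1} — impossible, since context-free languages are closed under intersection with regular sets and {aⁿbⁿdⁿ} is not context-free). So L* is not a DCFL.

No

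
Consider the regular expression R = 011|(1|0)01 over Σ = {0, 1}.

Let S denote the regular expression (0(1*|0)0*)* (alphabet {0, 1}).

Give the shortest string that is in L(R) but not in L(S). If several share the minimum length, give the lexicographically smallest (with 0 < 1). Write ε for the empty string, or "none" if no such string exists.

The string 101 is accepted by R but not by S.
No shorter string lies in the difference, and 101 is the lexicographically first length-3 string in L(R) \ L(S).

101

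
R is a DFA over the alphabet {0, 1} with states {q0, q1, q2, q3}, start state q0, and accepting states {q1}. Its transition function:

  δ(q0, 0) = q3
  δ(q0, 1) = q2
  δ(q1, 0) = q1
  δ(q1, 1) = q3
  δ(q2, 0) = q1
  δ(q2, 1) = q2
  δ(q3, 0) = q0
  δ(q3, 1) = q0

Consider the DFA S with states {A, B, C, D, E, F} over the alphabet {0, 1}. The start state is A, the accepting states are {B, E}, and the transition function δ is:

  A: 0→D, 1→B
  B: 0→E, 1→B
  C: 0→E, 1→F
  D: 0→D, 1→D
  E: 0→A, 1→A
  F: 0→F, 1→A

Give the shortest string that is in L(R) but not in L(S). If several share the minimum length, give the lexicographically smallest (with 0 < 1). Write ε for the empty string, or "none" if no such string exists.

100

The string 100 is accepted by R but not by S.
No shorter string lies in the difference, and 100 is the lexicographically first length-3 string in L(R) \ L(S).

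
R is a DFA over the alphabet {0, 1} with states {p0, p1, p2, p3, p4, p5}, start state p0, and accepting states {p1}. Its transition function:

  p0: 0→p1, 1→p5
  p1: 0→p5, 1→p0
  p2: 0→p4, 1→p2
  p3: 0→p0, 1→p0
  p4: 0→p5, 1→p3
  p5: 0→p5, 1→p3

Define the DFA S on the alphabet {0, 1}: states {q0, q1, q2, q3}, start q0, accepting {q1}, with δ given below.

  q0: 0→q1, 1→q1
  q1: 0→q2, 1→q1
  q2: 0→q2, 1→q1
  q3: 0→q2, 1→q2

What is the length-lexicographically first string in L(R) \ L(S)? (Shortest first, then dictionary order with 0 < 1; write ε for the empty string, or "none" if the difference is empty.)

010

The string 010 is accepted by R but not by S.
No shorter string lies in the difference, and 010 is the lexicographically first length-3 string in L(R) \ L(S).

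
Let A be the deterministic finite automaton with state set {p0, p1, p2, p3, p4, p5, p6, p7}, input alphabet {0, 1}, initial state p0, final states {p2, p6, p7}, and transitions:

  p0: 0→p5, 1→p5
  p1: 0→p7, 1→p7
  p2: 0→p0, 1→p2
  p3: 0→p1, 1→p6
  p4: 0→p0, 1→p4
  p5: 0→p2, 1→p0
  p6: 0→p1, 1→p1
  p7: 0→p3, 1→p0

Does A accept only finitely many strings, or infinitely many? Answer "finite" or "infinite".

State p0 is reachable from the start and can reach an accepting state, and it lies on the cycle p0 → p5 → p0.
Traversing that cycle any number of times yields accepted strings of unbounded length, so the language is infinite.

infinite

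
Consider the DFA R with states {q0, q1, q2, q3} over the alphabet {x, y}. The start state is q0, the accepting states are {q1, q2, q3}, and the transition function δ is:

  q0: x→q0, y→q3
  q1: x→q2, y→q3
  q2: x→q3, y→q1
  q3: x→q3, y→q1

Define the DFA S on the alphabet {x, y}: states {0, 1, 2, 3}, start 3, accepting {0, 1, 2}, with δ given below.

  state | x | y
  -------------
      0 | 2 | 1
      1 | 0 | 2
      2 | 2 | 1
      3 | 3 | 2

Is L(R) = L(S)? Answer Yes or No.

Exploring the product automaton R × S from the start pair (q0, 3), following both machines on each input symbol, reaches 4 state pairs: (q0, 3), (q3, 2), (q1, 1), (q2, 0).
R accepts in {q1, q2, q3} and S accepts in {0, 1, 2}. In every reachable pair the two components are either both accepting — (q3, 2), (q1, 1), (q2, 0) — or both non-accepting, so no string is accepted by exactly one of the machines: L(R) \ L(S) and L(S) \ L(R) are both empty.
Hence every string is accepted by R iff it is accepted by S, and the two languages coincide.

Yes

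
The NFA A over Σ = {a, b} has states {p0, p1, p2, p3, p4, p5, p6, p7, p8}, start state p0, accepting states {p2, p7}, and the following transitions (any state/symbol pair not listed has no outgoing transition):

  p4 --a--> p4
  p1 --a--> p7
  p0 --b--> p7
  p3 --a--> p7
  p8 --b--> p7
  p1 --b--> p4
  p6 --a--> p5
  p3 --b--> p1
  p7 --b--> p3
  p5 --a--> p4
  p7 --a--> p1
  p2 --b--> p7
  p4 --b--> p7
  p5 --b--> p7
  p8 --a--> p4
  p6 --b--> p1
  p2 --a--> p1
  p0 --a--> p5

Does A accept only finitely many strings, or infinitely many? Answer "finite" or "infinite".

State p4 is reachable from the start and can reach an accepting state, and it lies on the cycle p4 → p4.
Traversing that cycle any number of times yields accepted strings of unbounded length, so the language is infinite.

infinite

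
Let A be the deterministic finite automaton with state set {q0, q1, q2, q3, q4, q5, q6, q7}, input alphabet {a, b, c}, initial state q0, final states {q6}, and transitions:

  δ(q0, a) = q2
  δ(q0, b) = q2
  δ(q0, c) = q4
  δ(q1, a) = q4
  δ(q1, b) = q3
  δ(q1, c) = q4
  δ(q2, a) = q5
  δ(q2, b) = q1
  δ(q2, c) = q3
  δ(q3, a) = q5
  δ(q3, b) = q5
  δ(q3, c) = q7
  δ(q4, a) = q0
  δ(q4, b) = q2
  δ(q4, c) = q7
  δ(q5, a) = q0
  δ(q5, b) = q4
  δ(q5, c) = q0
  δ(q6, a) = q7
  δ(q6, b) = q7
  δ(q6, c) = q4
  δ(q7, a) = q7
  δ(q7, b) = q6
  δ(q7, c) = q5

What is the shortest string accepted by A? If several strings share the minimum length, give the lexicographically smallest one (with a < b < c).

A breadth-first search from q0 reaches an accepting state first via the path q0 → q4 → q7 → q6 on input ccb.
No string of length < 3 is accepted (BFS exhausts all shorter strings without reaching an accepting state), and ccb is the lexicographically least accepting string of length 3.

ccb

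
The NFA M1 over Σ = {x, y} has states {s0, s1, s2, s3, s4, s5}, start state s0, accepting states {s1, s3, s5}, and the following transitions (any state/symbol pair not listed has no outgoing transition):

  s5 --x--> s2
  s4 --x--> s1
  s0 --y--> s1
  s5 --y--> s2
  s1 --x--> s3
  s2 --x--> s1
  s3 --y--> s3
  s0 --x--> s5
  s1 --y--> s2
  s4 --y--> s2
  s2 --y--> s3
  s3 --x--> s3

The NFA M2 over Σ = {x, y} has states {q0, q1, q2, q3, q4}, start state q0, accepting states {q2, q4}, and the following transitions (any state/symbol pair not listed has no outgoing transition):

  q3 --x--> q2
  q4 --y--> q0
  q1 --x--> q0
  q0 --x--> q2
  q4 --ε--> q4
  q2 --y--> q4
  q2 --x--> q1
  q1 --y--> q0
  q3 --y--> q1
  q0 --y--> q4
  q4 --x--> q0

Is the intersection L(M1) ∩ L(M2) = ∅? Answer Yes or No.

No

The string x is accepted by both M1 and M2.
Hence L(M1) ∩ L(M2) ≠ ∅.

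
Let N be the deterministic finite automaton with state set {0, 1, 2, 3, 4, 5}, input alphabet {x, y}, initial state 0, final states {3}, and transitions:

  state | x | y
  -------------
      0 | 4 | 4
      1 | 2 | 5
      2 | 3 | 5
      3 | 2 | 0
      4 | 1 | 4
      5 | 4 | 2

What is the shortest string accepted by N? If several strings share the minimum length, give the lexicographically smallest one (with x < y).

xxxx

A breadth-first search from 0 reaches an accepting state first via the path 0 → 4 → 1 → 2 → 3 on input xxxx.
No string of length < 4 is accepted (BFS exhausts all shorter strings without reaching an accepting state), and xxxx is the lexicographically least accepting string of length 4.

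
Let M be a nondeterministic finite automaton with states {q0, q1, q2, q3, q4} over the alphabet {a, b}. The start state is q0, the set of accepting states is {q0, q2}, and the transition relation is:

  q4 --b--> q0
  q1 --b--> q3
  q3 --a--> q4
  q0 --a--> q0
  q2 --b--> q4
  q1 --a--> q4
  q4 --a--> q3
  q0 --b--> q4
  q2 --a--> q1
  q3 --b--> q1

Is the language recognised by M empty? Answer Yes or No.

The empty string ε is accepted: the run q0 ends in the accepting state q0.
Since at least one string is accepted, L(M) is not empty.

No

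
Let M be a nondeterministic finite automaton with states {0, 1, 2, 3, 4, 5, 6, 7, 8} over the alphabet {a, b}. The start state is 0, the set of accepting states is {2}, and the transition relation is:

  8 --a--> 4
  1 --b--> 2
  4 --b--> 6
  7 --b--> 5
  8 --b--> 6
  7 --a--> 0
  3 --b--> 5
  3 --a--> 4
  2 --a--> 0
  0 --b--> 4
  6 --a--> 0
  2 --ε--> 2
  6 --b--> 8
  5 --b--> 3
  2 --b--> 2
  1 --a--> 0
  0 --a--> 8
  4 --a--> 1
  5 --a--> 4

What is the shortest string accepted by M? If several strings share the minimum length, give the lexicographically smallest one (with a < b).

A breadth-first search from 0 reaches an accepting state first via the path 0 → 4 → 1 → 2 on input bab.
No string of length < 3 is accepted (BFS exhausts all shorter strings without reaching an accepting state), and bab is the lexicographically least accepting string of length 3.

bab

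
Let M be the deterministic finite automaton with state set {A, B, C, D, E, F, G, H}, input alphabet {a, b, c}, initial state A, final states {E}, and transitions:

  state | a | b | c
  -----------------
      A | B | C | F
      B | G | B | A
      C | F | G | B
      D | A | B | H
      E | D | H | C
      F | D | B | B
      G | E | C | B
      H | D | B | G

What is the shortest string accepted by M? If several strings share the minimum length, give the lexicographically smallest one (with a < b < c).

aaa

A breadth-first search from A reaches an accepting state first via the path A → B → G → E on input aaa.
No string of length < 3 is accepted (BFS exhausts all shorter strings without reaching an accepting state), and aaa is the lexicographically least accepting string of length 3.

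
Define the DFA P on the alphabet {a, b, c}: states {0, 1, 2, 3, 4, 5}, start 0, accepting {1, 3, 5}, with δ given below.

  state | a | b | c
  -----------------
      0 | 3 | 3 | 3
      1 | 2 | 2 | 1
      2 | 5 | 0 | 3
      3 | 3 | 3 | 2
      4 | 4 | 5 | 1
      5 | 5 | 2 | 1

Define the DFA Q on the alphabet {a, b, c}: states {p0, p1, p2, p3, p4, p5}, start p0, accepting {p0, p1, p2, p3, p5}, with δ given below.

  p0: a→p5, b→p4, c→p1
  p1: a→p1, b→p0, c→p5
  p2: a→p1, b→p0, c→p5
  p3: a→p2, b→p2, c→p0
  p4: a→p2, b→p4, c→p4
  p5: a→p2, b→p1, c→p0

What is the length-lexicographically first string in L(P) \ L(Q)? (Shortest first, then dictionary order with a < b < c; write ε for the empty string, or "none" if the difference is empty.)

The string b is accepted by P but not by Q.
No shorter string lies in the difference, and b is the lexicographically first length-1 string in L(P) \ L(Q).

b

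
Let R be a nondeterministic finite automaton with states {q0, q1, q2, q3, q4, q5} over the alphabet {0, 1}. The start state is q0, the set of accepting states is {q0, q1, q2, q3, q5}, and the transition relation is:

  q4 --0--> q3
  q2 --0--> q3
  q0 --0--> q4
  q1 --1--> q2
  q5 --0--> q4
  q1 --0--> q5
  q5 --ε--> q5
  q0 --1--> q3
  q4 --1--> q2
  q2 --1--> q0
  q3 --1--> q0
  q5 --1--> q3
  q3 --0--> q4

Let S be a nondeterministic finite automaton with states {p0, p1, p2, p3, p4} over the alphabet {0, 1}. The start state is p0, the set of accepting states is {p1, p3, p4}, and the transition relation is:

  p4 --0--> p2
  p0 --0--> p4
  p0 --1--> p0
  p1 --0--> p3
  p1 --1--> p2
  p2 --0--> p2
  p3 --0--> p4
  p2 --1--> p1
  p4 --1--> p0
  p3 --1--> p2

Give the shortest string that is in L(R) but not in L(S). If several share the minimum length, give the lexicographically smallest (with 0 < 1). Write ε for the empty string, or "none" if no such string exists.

The empty string ε is accepted by R but not by S.
Since ε is the unique shortest string, it is the required witness.

ε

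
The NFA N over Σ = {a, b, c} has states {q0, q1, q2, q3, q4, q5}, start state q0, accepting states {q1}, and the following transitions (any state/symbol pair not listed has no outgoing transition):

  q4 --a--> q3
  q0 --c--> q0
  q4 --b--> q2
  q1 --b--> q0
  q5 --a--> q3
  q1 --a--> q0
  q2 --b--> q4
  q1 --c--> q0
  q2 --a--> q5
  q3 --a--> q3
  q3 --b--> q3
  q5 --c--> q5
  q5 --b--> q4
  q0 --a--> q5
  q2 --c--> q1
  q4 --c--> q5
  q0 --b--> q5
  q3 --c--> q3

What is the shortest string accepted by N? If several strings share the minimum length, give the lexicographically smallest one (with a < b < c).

A breadth-first search from q0 reaches an accepting state first via the path q0 → q5 → q4 → q2 → q1 on input abbc.
No string of length < 4 is accepted (BFS exhausts all shorter strings without reaching an accepting state), and abbc is the lexicographically least accepting string of length 4.

abbc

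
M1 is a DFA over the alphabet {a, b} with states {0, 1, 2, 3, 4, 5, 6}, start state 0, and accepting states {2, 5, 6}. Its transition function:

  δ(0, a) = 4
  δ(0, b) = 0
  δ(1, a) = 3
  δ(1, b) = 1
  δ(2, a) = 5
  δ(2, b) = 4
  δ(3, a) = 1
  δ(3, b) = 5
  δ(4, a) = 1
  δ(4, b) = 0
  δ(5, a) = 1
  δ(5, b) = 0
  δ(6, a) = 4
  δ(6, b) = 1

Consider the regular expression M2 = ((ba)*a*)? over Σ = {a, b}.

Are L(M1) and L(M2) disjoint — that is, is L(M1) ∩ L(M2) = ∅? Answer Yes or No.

Converting the expression M2 to a DFA (subset construction, then merging equivalent states) gives the minimal DFA with states {r0, r1, r2, r3}, start state r0, accepting states {r0, r1} and transitions r0: a→r1, b→r2; r1: a→r1, b→r3; r2: a→r0, b→r3; r3: a→r3, b→r3.
Exploring the product automaton M1 × M2 from the start pair (0, r0), following both machines on each input symbol, reaches 11 state pairs: (0, r0), (4, r1), (0, r2), (1, r1), (0, r3), (4, r0), (3, r1), (1, r3), (4, r3), (5, r3), (3, r3).
M1 accepts in {2, 5, 6} and M2 accepts in {r0, r1}; no reachable pair has both components accepting, so no string drives both machines to acceptance simultaneously and L(M1) ∩ L(M2) = ∅.
So no string is accepted by both, and the intersection is empty.

Yes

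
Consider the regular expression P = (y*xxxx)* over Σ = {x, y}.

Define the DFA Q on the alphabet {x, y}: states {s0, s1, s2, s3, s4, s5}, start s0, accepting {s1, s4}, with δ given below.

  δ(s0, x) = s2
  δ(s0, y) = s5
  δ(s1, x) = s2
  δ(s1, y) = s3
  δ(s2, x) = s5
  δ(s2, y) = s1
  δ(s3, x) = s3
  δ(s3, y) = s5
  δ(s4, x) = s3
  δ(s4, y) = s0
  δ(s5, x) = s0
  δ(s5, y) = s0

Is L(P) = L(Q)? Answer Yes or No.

No

The empty string ε is accepted by P but rejected by Q.
So L(P) ≠ L(Q).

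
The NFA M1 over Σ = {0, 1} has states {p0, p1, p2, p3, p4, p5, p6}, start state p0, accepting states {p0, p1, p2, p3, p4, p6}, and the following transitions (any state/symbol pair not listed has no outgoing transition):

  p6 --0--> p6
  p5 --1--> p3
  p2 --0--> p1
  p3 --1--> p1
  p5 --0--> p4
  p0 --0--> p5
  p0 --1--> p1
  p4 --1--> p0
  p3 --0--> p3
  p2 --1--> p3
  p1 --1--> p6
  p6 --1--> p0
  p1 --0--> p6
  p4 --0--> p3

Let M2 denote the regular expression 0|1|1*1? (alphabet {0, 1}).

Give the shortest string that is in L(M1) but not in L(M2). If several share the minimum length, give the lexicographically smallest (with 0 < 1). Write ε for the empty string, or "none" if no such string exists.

The string 00 is accepted by M1 but not by M2.
No shorter string lies in the difference, and 00 is the lexicographically first length-2 string in L(M1) \ L(M2).

00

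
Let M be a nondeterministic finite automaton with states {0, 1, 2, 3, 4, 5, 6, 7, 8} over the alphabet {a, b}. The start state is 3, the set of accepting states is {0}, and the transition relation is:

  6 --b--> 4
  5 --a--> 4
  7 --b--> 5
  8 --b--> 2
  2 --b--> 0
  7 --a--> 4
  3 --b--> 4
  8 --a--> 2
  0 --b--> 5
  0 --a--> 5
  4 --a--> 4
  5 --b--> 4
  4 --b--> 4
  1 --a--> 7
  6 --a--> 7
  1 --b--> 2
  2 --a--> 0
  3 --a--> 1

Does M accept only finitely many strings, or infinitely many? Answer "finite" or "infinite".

The useful states (reachable from 3 and able to reach an accepting state) are {0, 1, 2, 3}.
Restricted to these states the transition graph has no cycle, so every accepting path has bounded length and L is finite.

finite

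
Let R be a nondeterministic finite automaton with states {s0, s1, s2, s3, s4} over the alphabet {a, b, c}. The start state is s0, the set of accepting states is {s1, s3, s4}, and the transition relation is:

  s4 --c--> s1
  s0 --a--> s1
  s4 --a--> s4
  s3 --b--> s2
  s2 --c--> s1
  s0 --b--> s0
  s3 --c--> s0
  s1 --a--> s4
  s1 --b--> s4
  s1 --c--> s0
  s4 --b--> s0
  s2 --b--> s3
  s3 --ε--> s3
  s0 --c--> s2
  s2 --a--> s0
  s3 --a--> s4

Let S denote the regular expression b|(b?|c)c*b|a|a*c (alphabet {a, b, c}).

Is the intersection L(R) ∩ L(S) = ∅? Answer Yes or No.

The string a is accepted by both R and S.
Hence L(R) ∩ L(S) ≠ ∅.

No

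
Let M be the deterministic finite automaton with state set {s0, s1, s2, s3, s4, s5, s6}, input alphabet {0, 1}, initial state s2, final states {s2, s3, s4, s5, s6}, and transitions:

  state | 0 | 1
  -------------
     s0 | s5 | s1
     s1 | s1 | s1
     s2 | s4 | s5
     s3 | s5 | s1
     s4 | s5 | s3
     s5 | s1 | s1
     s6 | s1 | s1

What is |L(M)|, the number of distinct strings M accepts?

6

The useful subgraph on states {s2, s3, s4, s5} is acyclic, so L(M) is finite; the longest accepting path visits 4 useful states, giving maximum string length 3.
Counting accepting paths from s2 by length: 1 of length 0, 2 of length 1, 2 of length 2, 1 of length 3. Total 6.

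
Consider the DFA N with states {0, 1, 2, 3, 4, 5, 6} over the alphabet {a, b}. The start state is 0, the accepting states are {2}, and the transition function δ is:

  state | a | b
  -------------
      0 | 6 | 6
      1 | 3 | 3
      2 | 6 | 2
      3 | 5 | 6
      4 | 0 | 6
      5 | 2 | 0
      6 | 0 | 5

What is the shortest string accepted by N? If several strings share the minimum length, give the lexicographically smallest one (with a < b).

aba

A breadth-first search from 0 reaches an accepting state first via the path 0 → 6 → 5 → 2 on input aba.
No string of length < 3 is accepted (BFS exhausts all shorter strings without reaching an accepting state), and aba is the lexicographically least accepting string of length 3.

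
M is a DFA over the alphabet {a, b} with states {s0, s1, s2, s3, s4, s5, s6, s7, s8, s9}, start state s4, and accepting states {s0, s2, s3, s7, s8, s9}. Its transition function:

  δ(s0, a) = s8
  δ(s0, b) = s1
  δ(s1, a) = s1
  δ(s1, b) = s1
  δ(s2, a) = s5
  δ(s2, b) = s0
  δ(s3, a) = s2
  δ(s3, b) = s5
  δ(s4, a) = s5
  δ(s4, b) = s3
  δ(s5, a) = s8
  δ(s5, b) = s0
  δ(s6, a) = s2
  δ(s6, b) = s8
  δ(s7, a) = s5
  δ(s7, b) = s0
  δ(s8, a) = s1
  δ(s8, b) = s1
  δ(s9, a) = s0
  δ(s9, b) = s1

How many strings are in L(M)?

The useful subgraph on states {s0, s2, s3, s4, s5, s8} is acyclic, so L(M) is finite; the longest accepting path visits 6 useful states, giving maximum string length 5.
Counting accepting paths from s4 by length: 1 of length 1, 3 of length 2, 4 of length 3, 4 of length 4, 1 of length 5. Total 13.

13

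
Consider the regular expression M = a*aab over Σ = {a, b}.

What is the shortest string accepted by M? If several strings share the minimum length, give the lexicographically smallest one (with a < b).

By inspection of the expression, no string of length less than 3 matches, and aab is the lexicographically first match of length 3.

aab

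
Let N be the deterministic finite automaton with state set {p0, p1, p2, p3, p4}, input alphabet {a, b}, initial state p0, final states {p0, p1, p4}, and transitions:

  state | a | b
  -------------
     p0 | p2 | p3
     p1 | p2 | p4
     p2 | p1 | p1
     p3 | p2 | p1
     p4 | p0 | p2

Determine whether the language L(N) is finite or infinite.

infinite

State p2 is reachable from the start and can reach an accepting state, and it lies on the cycle p2 → p1 → p2.
Traversing that cycle any number of times yields accepted strings of unbounded length, so the language is infinite.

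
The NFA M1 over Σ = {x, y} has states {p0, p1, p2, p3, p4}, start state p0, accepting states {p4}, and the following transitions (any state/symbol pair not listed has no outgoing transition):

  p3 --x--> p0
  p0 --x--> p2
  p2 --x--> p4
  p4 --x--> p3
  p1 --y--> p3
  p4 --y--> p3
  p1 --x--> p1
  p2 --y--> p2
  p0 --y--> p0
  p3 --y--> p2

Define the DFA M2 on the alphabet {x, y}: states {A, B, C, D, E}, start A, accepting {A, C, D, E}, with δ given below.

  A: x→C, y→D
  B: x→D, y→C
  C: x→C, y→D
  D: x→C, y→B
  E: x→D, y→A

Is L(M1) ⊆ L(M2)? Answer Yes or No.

Yes

Exploring the product automaton M1 × M2 from the start pair (p0, A), following both machines on each input symbol, reaches 12 state pairs: (p0, A), (p2, C), (p0, D), (p4, C), (p2, D), (p0, B), (p3, C), (p3, D), (p2, B), (p0, C), (p4, D), (p3, B).
M1 accepts in {p4} and M2 accepts in {A, C, D, E}. The reachable pairs whose M1-component is accepting are (p4, C), (p4, D); in each of them the M2-component is accepting too, so the product for L(M1) \ L(M2) (M1-component accepting, M2-component rejecting) has no reachable accepting pair and the difference is empty.
Hence every string in L(M1) is also in L(M2).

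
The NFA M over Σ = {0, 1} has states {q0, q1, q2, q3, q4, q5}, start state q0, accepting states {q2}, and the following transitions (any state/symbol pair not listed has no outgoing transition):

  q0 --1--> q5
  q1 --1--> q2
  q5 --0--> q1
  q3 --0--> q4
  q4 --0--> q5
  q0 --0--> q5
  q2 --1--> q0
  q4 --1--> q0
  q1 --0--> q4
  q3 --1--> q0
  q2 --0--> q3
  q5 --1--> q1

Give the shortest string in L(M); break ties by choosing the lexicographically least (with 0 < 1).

001

A breadth-first search from q0 reaches an accepting state first via the path q0 → q5 → q1 → q2 on input 001.
No string of length < 3 is accepted (BFS exhausts all shorter strings without reaching an accepting state), and 001 is the lexicographically least accepting string of length 3.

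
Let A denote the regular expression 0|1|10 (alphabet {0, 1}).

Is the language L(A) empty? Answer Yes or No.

The string 0 matches the expression, so it belongs to L(A).
Since L(A) contains at least one string, it is not empty.

No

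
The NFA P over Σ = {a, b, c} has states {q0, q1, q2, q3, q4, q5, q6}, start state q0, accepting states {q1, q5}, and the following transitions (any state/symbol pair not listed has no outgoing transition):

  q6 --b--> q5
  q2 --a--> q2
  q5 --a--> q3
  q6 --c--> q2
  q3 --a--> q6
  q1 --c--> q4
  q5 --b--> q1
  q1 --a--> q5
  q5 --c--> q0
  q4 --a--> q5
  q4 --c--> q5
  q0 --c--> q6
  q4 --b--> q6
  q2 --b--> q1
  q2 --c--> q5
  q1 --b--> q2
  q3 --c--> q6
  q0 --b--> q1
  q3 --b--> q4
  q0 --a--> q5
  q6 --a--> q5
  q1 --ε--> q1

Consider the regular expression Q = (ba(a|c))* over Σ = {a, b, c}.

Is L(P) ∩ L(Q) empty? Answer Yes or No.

Yes

Converting the expression Q to a DFA (subset construction, then merging equivalent states) gives the minimal DFA with states {r0, r1, r2, r3}, start state r0, accepting states {r0} and transitions r0: a→r1, b→r2, c→r1; r1: a→r1, b→r1, c→r1; r2: a→r3, b→r1, c→r1; r3: a→r0, b→r1, c→r0.
Exploring the product automaton P × Q from the start pair (q0, r0), following both machines on each input symbol, reaches 12 state pairs: (q0, r0), (q5, r1), (q1, r2), (q6, r1), (q3, r1), (q1, r1), (q0, r1), (q5, r3), (q2, r1), (q4, r1), (q3, r0), (q4, r2).
P accepts in {q1, q5} and Q accepts in {r0}; no reachable pair has both components accepting, so no string drives both machines to acceptance simultaneously and L(P) ∩ L(Q) = ∅.
So no string is accepted by both, and the intersection is empty.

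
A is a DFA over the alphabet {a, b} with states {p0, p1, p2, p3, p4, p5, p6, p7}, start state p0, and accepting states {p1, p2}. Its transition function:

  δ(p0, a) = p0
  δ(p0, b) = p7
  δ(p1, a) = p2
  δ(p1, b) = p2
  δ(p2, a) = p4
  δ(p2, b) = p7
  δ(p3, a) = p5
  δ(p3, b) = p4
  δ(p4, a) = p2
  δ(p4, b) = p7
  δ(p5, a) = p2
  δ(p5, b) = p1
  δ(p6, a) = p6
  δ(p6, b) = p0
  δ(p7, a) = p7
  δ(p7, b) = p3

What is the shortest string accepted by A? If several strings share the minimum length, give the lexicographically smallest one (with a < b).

A breadth-first search from p0 reaches an accepting state first via the path p0 → p7 → p3 → p5 → p2 on input bbaa.
No string of length < 4 is accepted (BFS exhausts all shorter strings without reaching an accepting state), and bbaa is the lexicographically least accepting string of length 4.

bbaa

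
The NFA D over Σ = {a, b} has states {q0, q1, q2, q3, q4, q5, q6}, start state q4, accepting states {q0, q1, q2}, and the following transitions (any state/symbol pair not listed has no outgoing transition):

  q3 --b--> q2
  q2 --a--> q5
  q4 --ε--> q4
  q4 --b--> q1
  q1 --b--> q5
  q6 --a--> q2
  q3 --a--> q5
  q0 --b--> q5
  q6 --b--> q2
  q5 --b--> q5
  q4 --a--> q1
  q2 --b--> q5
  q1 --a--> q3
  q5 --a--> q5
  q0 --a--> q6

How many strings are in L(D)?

The useful subgraph on states {q1, q2, q3, q4} is acyclic, so L(D) is finite; the longest accepting path visits 4 useful states, giving maximum string length 3.
Counting accepting paths from q4 by length: 2 of length 1, 2 of length 3. Total 4.

4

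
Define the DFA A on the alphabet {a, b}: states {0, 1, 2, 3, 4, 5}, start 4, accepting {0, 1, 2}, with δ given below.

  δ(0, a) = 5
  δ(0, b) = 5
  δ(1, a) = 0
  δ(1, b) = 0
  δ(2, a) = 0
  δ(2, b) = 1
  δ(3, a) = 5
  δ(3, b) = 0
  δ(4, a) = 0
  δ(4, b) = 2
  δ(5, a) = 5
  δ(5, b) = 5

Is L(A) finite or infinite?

finite

The useful states (reachable from 4 and able to reach an accepting state) are {0, 1, 2, 4}.
Restricted to these states the transition graph has no cycle, so every accepting path has bounded length and L is finite.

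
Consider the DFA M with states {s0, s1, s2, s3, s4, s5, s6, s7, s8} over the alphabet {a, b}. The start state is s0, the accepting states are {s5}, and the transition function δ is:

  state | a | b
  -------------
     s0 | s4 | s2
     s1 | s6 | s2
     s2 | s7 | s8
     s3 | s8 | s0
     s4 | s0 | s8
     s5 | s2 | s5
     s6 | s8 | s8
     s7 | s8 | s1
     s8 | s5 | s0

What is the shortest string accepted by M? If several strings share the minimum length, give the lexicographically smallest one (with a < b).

A breadth-first search from s0 reaches an accepting state first via the path s0 → s4 → s8 → s5 on input aba.
No string of length < 3 is accepted (BFS exhausts all shorter strings without reaching an accepting state), and aba is the lexicographically least accepting string of length 3.

aba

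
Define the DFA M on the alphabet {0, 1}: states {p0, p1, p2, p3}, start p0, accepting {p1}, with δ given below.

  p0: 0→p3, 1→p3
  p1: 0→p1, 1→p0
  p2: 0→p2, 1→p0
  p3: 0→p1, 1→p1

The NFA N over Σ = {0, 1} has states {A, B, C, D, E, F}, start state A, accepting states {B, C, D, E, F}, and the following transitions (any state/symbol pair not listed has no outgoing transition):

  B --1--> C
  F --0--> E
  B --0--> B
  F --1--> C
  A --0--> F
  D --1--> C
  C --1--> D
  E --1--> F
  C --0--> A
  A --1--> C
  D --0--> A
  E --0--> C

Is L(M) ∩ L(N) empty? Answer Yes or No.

The string 00 is accepted by both M and N.
Hence L(M) ∩ L(N) ≠ ∅.

No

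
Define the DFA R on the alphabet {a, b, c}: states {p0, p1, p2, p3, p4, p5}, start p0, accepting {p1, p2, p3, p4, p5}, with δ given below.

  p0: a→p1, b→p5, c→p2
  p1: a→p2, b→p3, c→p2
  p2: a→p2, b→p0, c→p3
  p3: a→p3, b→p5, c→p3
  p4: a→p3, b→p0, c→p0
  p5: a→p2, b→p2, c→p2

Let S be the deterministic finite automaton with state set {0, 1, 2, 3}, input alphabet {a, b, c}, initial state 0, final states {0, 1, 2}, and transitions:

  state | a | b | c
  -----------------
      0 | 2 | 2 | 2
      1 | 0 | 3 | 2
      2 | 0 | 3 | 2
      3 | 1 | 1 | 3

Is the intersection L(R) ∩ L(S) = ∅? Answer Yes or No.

The string a is accepted by both R and S.
Hence L(R) ∩ L(S) ≠ ∅.

No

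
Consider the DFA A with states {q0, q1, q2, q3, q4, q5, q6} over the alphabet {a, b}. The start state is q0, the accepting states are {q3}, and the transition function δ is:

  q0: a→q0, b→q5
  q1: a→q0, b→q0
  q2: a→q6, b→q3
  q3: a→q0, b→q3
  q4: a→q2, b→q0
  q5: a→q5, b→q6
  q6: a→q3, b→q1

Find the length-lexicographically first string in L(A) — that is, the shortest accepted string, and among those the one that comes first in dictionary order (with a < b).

A breadth-first search from q0 reaches an accepting state first via the path q0 → q5 → q6 → q3 on input bba.
No string of length < 3 is accepted (BFS exhausts all shorter strings without reaching an accepting state), and bba is the lexicographically least accepting string of length 3.

bba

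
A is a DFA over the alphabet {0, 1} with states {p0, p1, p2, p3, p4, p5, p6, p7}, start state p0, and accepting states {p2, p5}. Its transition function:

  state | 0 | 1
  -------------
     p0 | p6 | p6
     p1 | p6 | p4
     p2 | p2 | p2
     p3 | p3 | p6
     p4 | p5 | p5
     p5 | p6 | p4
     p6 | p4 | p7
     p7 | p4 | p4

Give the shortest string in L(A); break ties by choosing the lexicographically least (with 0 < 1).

000

A breadth-first search from p0 reaches an accepting state first via the path p0 → p6 → p4 → p5 on input 000.
No string of length < 3 is accepted (BFS exhausts all shorter strings without reaching an accepting state), and 000 is the lexicographically least accepting string of length 3.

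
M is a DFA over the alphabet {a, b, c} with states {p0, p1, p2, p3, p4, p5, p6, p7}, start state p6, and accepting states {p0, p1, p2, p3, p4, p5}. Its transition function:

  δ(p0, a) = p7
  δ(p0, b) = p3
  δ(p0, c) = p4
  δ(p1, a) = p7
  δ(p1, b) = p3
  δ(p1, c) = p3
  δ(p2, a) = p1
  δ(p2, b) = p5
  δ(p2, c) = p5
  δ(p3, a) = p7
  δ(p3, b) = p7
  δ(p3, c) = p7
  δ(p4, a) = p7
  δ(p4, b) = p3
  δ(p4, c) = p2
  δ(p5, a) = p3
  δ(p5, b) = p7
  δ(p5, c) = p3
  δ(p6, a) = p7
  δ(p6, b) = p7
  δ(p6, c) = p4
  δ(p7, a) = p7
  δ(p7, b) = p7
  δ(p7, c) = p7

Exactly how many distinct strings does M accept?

12

The useful subgraph on states {p1, p2, p3, p4, p5, p6} is acyclic, so L(M) is finite; the longest accepting path visits 5 useful states, giving maximum string length 4.
Counting accepting paths from p6 by length: 1 of length 1, 2 of length 2, 3 of length 3, 6 of length 4. Total 12.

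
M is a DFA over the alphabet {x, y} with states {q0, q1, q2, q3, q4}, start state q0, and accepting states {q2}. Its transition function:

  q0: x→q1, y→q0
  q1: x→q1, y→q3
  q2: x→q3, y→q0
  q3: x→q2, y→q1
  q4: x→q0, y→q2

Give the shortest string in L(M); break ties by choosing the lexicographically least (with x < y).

xyx

A breadth-first search from q0 reaches an accepting state first via the path q0 → q1 → q3 → q2 on input xyx.
No string of length < 3 is accepted (BFS exhausts all shorter strings without reaching an accepting state), and xyx is the lexicographically least accepting string of length 3.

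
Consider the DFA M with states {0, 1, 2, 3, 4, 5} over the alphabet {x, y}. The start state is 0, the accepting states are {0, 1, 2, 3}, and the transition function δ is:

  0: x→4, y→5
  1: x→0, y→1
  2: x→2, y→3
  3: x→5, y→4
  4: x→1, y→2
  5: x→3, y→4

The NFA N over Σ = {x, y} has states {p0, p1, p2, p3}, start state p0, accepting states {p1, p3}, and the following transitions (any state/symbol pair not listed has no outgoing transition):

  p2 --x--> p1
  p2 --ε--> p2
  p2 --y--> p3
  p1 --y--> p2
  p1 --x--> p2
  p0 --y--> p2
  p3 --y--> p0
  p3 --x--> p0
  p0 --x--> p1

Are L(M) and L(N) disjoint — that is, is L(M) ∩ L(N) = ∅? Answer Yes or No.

The string yx is accepted by both M and N.
Hence L(M) ∩ L(N) ≠ ∅.

No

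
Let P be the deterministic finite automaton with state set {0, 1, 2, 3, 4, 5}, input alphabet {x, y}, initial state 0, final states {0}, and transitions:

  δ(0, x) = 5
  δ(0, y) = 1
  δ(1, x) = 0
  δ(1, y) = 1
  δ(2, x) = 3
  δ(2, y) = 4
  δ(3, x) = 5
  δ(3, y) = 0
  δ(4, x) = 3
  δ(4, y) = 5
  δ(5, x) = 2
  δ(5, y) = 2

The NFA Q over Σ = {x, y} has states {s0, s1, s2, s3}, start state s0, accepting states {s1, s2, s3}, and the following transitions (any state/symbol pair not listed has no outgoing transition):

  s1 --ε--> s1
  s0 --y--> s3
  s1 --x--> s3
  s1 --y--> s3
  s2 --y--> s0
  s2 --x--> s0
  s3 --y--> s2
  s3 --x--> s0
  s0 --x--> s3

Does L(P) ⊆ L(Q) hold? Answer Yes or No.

No

The empty string ε is in L(P) but not in L(Q).
So L(P) ⊄ L(Q).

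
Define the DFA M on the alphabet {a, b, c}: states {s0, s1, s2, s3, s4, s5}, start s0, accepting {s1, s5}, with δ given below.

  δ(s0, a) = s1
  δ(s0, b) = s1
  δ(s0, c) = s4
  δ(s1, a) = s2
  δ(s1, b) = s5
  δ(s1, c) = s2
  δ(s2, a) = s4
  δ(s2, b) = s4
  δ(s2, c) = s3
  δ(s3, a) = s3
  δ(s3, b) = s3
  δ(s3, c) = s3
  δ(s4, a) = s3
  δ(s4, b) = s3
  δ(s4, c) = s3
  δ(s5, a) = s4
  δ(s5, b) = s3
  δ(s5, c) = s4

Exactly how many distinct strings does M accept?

The useful subgraph on states {s0, s1, s5} is acyclic, so L(M) is finite; the longest accepting path visits 3 useful states, giving maximum string length 2.
Counting accepting paths from s0 by length: 2 of length 1, 2 of length 2. Total 4.

4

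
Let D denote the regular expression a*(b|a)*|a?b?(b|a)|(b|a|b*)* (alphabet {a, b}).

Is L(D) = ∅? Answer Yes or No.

The empty string ε matches the expression, so it belongs to L(D).
Since L(D) contains at least one string, it is not empty.

No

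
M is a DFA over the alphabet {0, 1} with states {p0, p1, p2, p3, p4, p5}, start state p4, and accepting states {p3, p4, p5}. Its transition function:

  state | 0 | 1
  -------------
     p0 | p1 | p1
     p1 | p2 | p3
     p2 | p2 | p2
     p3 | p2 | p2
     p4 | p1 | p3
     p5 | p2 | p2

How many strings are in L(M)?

3

The useful subgraph on states {p1, p3, p4} is acyclic, so L(M) is finite; the longest accepting path visits 3 useful states, giving maximum string length 2.
Counting accepting paths from p4 by length: 1 of length 0, 1 of length 1, 1 of length 2. Total 3.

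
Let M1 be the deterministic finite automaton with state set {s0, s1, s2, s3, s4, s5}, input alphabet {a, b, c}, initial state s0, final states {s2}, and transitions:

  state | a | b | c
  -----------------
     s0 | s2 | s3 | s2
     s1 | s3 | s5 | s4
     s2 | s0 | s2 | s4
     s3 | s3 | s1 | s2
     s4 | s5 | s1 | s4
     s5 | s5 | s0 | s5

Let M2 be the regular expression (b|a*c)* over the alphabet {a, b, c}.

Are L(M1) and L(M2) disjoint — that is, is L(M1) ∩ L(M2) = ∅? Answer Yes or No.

No

The string c is accepted by both M1 and M2.
Hence L(M1) ∩ L(M2) ≠ ∅.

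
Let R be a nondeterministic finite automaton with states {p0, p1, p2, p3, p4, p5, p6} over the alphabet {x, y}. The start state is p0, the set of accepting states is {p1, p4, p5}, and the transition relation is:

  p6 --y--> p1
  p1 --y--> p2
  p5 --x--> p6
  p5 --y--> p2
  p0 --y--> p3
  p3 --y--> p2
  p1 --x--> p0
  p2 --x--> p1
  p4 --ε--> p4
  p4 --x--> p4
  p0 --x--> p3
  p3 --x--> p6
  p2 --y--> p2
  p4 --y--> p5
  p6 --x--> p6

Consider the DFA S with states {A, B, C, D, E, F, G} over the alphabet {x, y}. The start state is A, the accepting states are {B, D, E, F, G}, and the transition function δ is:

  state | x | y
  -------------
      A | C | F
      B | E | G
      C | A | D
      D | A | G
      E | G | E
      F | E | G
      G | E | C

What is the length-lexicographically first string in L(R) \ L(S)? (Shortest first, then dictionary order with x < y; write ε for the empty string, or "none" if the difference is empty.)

The string xyx is accepted by R but not by S.
No shorter string lies in the difference, and xyx is the lexicographically first length-3 string in L(R) \ L(S).

xyx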